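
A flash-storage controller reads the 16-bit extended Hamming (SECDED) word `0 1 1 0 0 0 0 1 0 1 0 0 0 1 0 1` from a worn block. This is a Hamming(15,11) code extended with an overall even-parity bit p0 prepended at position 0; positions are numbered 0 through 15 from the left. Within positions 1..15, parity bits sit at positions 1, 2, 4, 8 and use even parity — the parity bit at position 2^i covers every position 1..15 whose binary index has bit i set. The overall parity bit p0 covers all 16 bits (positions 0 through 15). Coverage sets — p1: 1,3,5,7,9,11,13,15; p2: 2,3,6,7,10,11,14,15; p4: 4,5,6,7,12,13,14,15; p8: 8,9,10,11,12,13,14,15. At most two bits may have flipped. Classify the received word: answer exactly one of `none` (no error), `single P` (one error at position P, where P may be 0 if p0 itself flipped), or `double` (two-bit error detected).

s1: b1⊕b3⊕b5⊕b7⊕b9⊕b11⊕b13⊕b15 = 1⊕0⊕0⊕1⊕1⊕0⊕1⊕1 = 1
s2: b2⊕b3⊕b6⊕b7⊕b10⊕b11⊕b14⊕b15 = 1⊕0⊕0⊕1⊕0⊕0⊕0⊕1 = 1
s4: b4⊕b5⊕b6⊕b7⊕b12⊕b13⊕b14⊕b15 = 0⊕0⊕0⊕1⊕0⊕1⊕0⊕1 = 1
s8: b8⊕b9⊕b10⊕b11⊕b12⊕b13⊕b14⊕b15 = 0⊕1⊕0⊕0⊕0⊕1⊕0⊕1 = 1
Syndrome (s8...s1) = 1111 → position 15.
Overall parity (XOR of all 16 bits, including p0): 0⊕1⊕1⊕0⊕0⊕0⊕0⊕1⊕0⊕1⊕0⊕0⊕0⊕1⊕0⊕1 = 0
Overall=0, syndrome position=15 → double-bit error detected (uncorrectable).

double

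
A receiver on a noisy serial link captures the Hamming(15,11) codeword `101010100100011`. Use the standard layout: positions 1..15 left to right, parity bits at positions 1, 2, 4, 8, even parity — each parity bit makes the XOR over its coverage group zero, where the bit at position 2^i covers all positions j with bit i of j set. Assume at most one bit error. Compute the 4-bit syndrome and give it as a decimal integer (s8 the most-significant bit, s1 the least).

11

s1: b1⊕b3⊕b5⊕b7⊕b9⊕b11⊕b13⊕b15 = 1⊕1⊕1⊕1⊕0⊕0⊕0⊕1 = 1
s2: b2⊕b3⊕b6⊕b7⊕b10⊕b11⊕b14⊕b15 = 0⊕1⊕0⊕1⊕1⊕0⊕1⊕1 = 1
s4: b4⊕b5⊕b6⊕b7⊕b12⊕b13⊕b14⊕b15 = 0⊕1⊕0⊕1⊕0⊕0⊕1⊕1 = 0
s8: b8⊕b9⊕b10⊕b11⊕b12⊕b13⊕b14⊕b15 = 0⊕0⊕1⊕0⊕0⊕0⊕1⊕1 = 1
Syndrome (s8...s1) = 1011 → position 11.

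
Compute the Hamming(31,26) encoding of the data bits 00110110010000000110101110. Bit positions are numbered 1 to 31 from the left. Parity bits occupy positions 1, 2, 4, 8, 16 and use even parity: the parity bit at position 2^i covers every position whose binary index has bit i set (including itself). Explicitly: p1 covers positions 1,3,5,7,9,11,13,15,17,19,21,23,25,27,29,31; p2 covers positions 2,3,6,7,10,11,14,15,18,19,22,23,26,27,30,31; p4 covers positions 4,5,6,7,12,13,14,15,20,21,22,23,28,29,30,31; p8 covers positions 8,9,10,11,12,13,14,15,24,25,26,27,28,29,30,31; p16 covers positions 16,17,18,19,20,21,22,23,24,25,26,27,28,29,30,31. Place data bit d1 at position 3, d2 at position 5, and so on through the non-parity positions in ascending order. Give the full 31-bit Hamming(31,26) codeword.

Place data bits at non-power-of-two positions: b3=0, b5=0, b6=1, b7=1, b9=0, b10=1, b11=1, b12=0, b13=0, b14=1, b15=0, b17=0, b18=0, b19=0, b20=0, b21=0, b22=0, b23=1, b24=1, b25=0, b26=1, b27=0, b28=1, b29=1, b30=1, b31=0.
p1 = XOR of data positions {3,5,7,9,11,13,15,17,19,21,23,25,27,29,31} = 0⊕0⊕1⊕0⊕1⊕0⊕0⊕0⊕0⊕0⊕1⊕0⊕0⊕1⊕0 = 0
p2 = XOR of data positions {3,6,7,10,11,14,15,18,19,22,23,26,27,30,31} = 0⊕1⊕1⊕1⊕1⊕1⊕0⊕0⊕0⊕0⊕1⊕1⊕0⊕1⊕0 = 0
p4 = XOR of data positions {5,6,7,12,13,14,15,20,21,22,23,28,29,30,31} = 0⊕1⊕1⊕0⊕0⊕1⊕0⊕0⊕0⊕0⊕1⊕1⊕1⊕1⊕0 = 1
p8 = XOR of data positions {9,10,11,12,13,14,15,24,25,26,27,28,29,30,31} = 0⊕1⊕1⊕0⊕0⊕1⊕0⊕1⊕0⊕1⊕0⊕1⊕1⊕1⊕0 = 0
p16 = XOR of data positions {17,18,19,20,21,22,23,24,25,26,27,28,29,30,31} = 0⊕0⊕0⊕0⊕0⊕0⊕1⊕1⊕0⊕1⊕0⊕1⊕1⊕1⊕0 = 0
Codeword b1..b31 = 0001011001100100000000110101110

0001011001100100000000110101110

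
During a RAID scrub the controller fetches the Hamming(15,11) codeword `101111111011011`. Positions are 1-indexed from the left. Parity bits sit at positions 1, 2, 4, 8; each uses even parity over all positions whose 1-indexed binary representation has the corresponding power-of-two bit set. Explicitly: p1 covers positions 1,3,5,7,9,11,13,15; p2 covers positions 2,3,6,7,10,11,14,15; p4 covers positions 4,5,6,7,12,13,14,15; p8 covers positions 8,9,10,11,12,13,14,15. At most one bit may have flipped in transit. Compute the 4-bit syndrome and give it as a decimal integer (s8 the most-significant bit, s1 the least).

5

s1: b1⊕b3⊕b5⊕b7⊕b9⊕b11⊕b13⊕b15 = 1⊕1⊕1⊕1⊕1⊕1⊕0⊕1 = 1
s2: b2⊕b3⊕b6⊕b7⊕b10⊕b11⊕b14⊕b15 = 0⊕1⊕1⊕1⊕0⊕1⊕1⊕1 = 0
s4: b4⊕b5⊕b6⊕b7⊕b12⊕b13⊕b14⊕b15 = 1⊕1⊕1⊕1⊕1⊕0⊕1⊕1 = 1
s8: b8⊕b9⊕b10⊕b11⊕b12⊕b13⊕b14⊕b15 = 1⊕1⊕0⊕1⊕1⊕0⊕1⊕1 = 0
Syndrome (s8...s1) = 0101 → position 5.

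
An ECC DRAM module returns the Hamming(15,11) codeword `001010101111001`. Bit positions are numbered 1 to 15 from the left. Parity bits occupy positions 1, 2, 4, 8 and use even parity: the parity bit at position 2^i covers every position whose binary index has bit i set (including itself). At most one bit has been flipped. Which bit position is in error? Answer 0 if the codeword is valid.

s1: b1⊕b3⊕b5⊕b7⊕b9⊕b11⊕b13⊕b15 = 0⊕1⊕1⊕1⊕1⊕1⊕0⊕1 = 0
s2: b2⊕b3⊕b6⊕b7⊕b10⊕b11⊕b14⊕b15 = 0⊕1⊕0⊕1⊕1⊕1⊕0⊕1 = 1
s4: b4⊕b5⊕b6⊕b7⊕b12⊕b13⊕b14⊕b15 = 0⊕1⊕0⊕1⊕1⊕0⊕0⊕1 = 0
s8: b8⊕b9⊕b10⊕b11⊕b12⊕b13⊕b14⊕b15 = 0⊕1⊕1⊕1⊕1⊕0⊕0⊕1 = 1
Syndrome (s8...s1) = 1010 → position 10.

10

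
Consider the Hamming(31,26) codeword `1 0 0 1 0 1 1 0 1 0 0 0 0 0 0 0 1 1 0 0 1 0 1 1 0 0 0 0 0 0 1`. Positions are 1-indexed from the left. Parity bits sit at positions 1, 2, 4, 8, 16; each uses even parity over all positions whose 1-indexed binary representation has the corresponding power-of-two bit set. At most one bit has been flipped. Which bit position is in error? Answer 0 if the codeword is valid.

11

s1: b1⊕b3⊕b5⊕b7⊕b9⊕b11⊕b13⊕b15⊕b17⊕b19⊕b21⊕b23⊕b25⊕b27⊕b29⊕b31 = 1⊕0⊕0⊕1⊕1⊕0⊕0⊕0⊕1⊕0⊕1⊕1⊕0⊕0⊕0⊕1 = 1
s2: b2⊕b3⊕b6⊕b7⊕b10⊕b11⊕b14⊕b15⊕b18⊕b19⊕b22⊕b23⊕b26⊕b27⊕b30⊕b31 = 0⊕0⊕1⊕1⊕0⊕0⊕0⊕0⊕1⊕0⊕0⊕1⊕0⊕0⊕0⊕1 = 1
s4: b4⊕b5⊕b6⊕b7⊕b12⊕b13⊕b14⊕b15⊕b20⊕b21⊕b22⊕b23⊕b28⊕b29⊕b30⊕b31 = 1⊕0⊕1⊕1⊕0⊕0⊕0⊕0⊕0⊕1⊕0⊕1⊕0⊕0⊕0⊕1 = 0
s8: b8⊕b9⊕b10⊕b11⊕b12⊕b13⊕b14⊕b15⊕b24⊕b25⊕b26⊕b27⊕b28⊕b29⊕b30⊕b31 = 0⊕1⊕0⊕0⊕0⊕0⊕0⊕0⊕1⊕0⊕0⊕0⊕0⊕0⊕0⊕1 = 1
s16: b16⊕b17⊕b18⊕b19⊕b20⊕b21⊕b22⊕b23⊕b24⊕b25⊕b26⊕b27⊕b28⊕b29⊕b30⊕b31 = 0⊕1⊕1⊕0⊕0⊕1⊕0⊕1⊕1⊕0⊕0⊕0⊕0⊕0⊕0⊕1 = 0
Syndrome (s16...s1) = 01011 → position 11.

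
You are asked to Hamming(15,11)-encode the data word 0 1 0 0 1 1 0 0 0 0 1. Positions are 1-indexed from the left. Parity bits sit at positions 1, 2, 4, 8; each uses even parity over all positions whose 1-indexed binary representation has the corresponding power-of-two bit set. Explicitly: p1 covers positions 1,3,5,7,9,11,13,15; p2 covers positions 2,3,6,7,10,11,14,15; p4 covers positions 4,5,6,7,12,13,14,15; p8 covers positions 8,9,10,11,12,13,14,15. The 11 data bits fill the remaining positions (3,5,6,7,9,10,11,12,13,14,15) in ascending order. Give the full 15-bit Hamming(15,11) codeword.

100010011100001

Place data bits at non-power-of-two positions: b3=0, b5=1, b6=0, b7=0, b9=1, b10=1, b11=0, b12=0, b13=0, b14=0, b15=1.
p1 = XOR of data positions {3,5,7,9,11,13,15} = 0⊕1⊕0⊕1⊕0⊕0⊕1 = 1
p2 = XOR of data positions {3,6,7,10,11,14,15} = 0⊕0⊕0⊕1⊕0⊕0⊕1 = 0
p4 = XOR of data positions {5,6,7,12,13,14,15} = 1⊕0⊕0⊕0⊕0⊕0⊕1 = 0
p8 = XOR of data positions {9,10,11,12,13,14,15} = 1⊕1⊕0⊕0⊕0⊕0⊕1 = 1
Codeword b1..b15 = 100010011100001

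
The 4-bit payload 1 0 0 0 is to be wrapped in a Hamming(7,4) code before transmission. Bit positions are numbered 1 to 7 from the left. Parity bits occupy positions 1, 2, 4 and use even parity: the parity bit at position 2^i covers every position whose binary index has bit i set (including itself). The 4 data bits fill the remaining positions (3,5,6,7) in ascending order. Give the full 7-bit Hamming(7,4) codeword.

Place data bits at non-power-of-two positions: b3=1, b5=0, b6=0, b7=0.
p1 = XOR of data positions {3,5,7} = 1⊕0⊕0 = 1
p2 = XOR of data positions {3,6,7} = 1⊕0⊕0 = 1
p4 = XOR of data positions {5,6,7} = 0⊕0⊕0 = 0
Codeword b1..b7 = 1110000

1110000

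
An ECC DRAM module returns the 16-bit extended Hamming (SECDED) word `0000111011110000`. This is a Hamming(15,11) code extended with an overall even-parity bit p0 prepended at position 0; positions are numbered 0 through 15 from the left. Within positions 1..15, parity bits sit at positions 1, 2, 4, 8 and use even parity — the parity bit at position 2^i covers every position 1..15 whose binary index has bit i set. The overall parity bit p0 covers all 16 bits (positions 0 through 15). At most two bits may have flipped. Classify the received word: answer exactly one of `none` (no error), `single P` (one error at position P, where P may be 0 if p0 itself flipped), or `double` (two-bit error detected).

s1: b1⊕b3⊕b5⊕b7⊕b9⊕b11⊕b13⊕b15 = 0⊕0⊕1⊕0⊕1⊕1⊕0⊕0 = 1
s2: b2⊕b3⊕b6⊕b7⊕b10⊕b11⊕b14⊕b15 = 0⊕0⊕1⊕0⊕1⊕1⊕0⊕0 = 1
s4: b4⊕b5⊕b6⊕b7⊕b12⊕b13⊕b14⊕b15 = 1⊕1⊕1⊕0⊕0⊕0⊕0⊕0 = 1
s8: b8⊕b9⊕b10⊕b11⊕b12⊕b13⊕b14⊕b15 = 1⊕1⊕1⊕1⊕0⊕0⊕0⊕0 = 0
Syndrome (s8...s1) = 0111 → position 7.
Overall parity (XOR of all 16 bits, including p0): 0⊕0⊕0⊕0⊕1⊕1⊕1⊕0⊕1⊕1⊕1⊕1⊕0⊕0⊕0⊕0 = 1
Overall=1, syndrome position=7 → single-bit error at position 7.

single 7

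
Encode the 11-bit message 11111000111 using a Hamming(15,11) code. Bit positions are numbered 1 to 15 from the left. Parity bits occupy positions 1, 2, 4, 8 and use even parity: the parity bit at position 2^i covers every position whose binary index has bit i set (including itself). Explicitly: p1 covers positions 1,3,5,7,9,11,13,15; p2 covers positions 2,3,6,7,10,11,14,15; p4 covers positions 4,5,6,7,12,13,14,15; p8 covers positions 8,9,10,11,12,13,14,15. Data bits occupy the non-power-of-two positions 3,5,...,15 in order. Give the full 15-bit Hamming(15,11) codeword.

011011101000111

Place data bits at non-power-of-two positions: b3=1, b5=1, b6=1, b7=1, b9=1, b10=0, b11=0, b12=0, b13=1, b14=1, b15=1.
p1 = XOR of data positions {3,5,7,9,11,13,15} = 1⊕1⊕1⊕1⊕0⊕1⊕1 = 0
p2 = XOR of data positions {3,6,7,10,11,14,15} = 1⊕1⊕1⊕0⊕0⊕1⊕1 = 1
p4 = XOR of data positions {5,6,7,12,13,14,15} = 1⊕1⊕1⊕0⊕1⊕1⊕1 = 0
p8 = XOR of data positions {9,10,11,12,13,14,15} = 1⊕0⊕0⊕0⊕1⊕1⊕1 = 0
Codeword b1..b15 = 011011101000111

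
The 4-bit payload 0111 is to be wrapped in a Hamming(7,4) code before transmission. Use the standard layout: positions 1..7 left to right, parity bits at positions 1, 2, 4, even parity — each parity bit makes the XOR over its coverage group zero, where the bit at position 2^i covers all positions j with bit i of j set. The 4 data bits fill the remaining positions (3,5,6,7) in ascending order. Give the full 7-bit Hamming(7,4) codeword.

Place data bits at non-power-of-two positions: b3=0, b5=1, b6=1, b7=1.
p1 = XOR of data positions {3,5,7} = 0⊕1⊕1 = 0
p2 = XOR of data positions {3,6,7} = 0⊕1⊕1 = 0
p4 = XOR of data positions {5,6,7} = 1⊕1⊕1 = 1
Codeword b1..b7 = 0001111

0001111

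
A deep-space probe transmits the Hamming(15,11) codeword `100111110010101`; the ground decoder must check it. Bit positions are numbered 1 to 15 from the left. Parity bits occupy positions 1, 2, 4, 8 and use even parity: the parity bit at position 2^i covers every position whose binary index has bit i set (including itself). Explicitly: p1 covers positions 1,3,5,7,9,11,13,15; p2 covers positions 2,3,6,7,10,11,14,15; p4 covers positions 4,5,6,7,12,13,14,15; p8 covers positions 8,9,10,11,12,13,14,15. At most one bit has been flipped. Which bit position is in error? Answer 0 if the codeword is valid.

s1: b1⊕b3⊕b5⊕b7⊕b9⊕b11⊕b13⊕b15 = 1⊕0⊕1⊕1⊕0⊕1⊕1⊕1 = 0
s2: b2⊕b3⊕b6⊕b7⊕b10⊕b11⊕b14⊕b15 = 0⊕0⊕1⊕1⊕0⊕1⊕0⊕1 = 0
s4: b4⊕b5⊕b6⊕b7⊕b12⊕b13⊕b14⊕b15 = 1⊕1⊕1⊕1⊕0⊕1⊕0⊕1 = 0
s8: b8⊕b9⊕b10⊕b11⊕b12⊕b13⊕b14⊕b15 = 1⊕0⊕0⊕1⊕0⊕1⊕0⊕1 = 0
Syndrome (s8...s1) = 0000 → position 0 (no error).

0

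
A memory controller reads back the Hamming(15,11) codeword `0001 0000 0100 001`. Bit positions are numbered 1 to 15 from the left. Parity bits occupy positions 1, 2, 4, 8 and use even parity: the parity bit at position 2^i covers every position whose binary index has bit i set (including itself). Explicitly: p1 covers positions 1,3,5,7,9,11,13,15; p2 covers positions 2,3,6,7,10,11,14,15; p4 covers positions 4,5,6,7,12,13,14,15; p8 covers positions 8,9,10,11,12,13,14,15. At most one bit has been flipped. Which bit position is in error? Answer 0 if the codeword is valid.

s1: b1⊕b3⊕b5⊕b7⊕b9⊕b11⊕b13⊕b15 = 0⊕0⊕0⊕0⊕0⊕0⊕0⊕1 = 1
s2: b2⊕b3⊕b6⊕b7⊕b10⊕b11⊕b14⊕b15 = 0⊕0⊕0⊕0⊕1⊕0⊕0⊕1 = 0
s4: b4⊕b5⊕b6⊕b7⊕b12⊕b13⊕b14⊕b15 = 1⊕0⊕0⊕0⊕0⊕0⊕0⊕1 = 0
s8: b8⊕b9⊕b10⊕b11⊕b12⊕b13⊕b14⊕b15 = 0⊕0⊕1⊕0⊕0⊕0⊕0⊕1 = 0
Syndrome (s8...s1) = 0001 → position 1.

1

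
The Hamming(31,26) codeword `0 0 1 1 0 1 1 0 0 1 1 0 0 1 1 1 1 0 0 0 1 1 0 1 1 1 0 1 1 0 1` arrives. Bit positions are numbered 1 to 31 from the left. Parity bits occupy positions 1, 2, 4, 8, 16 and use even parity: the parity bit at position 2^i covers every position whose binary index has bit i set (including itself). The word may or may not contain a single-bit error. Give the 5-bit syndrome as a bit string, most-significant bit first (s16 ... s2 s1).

00001

s1: b1⊕b3⊕b5⊕b7⊕b9⊕b11⊕b13⊕b15⊕b17⊕b19⊕b21⊕b23⊕b25⊕b27⊕b29⊕b31 = 0⊕1⊕0⊕1⊕0⊕1⊕0⊕1⊕1⊕0⊕1⊕0⊕1⊕0⊕1⊕1 = 1
s2: b2⊕b3⊕b6⊕b7⊕b10⊕b11⊕b14⊕b15⊕b18⊕b19⊕b22⊕b23⊕b26⊕b27⊕b30⊕b31 = 0⊕1⊕1⊕1⊕1⊕1⊕1⊕1⊕0⊕0⊕1⊕0⊕1⊕0⊕0⊕1 = 0
s4: b4⊕b5⊕b6⊕b7⊕b12⊕b13⊕b14⊕b15⊕b20⊕b21⊕b22⊕b23⊕b28⊕b29⊕b30⊕b31 = 1⊕0⊕1⊕1⊕0⊕0⊕1⊕1⊕0⊕1⊕1⊕0⊕1⊕1⊕0⊕1 = 0
s8: b8⊕b9⊕b10⊕b11⊕b12⊕b13⊕b14⊕b15⊕b24⊕b25⊕b26⊕b27⊕b28⊕b29⊕b30⊕b31 = 0⊕0⊕1⊕1⊕0⊕0⊕1⊕1⊕1⊕1⊕1⊕0⊕1⊕1⊕0⊕1 = 0
s16: b16⊕b17⊕b18⊕b19⊕b20⊕b21⊕b22⊕b23⊕b24⊕b25⊕b26⊕b27⊕b28⊕b29⊕b30⊕b31 = 1⊕1⊕0⊕0⊕0⊕1⊕1⊕0⊕1⊕1⊕1⊕0⊕1⊕1⊕0⊕1 = 0
Syndrome (s16...s1) = 00001 → position 1.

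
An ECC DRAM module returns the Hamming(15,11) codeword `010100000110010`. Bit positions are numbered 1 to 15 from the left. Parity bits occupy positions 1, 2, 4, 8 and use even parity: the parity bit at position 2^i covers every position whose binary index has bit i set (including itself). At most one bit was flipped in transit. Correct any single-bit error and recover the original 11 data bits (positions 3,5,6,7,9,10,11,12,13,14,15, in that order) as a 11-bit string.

00001110010

s1: b1⊕b3⊕b5⊕b7⊕b9⊕b11⊕b13⊕b15 = 0⊕0⊕0⊕0⊕0⊕1⊕0⊕0 = 1
s2: b2⊕b3⊕b6⊕b7⊕b10⊕b11⊕b14⊕b15 = 1⊕0⊕0⊕0⊕1⊕1⊕1⊕0 = 0
s4: b4⊕b5⊕b6⊕b7⊕b12⊕b13⊕b14⊕b15 = 1⊕0⊕0⊕0⊕0⊕0⊕1⊕0 = 0
s8: b8⊕b9⊕b10⊕b11⊕b12⊕b13⊕b14⊕b15 = 0⊕0⊕1⊕1⊕0⊕0⊕1⊕0 = 1
Syndrome (s8...s1) = 1001 → position 9.
Flip bit 9: corrected codeword = 010100001110010
Data bits at positions 3,5,6,7,9,10,11,12,13,14,15: 00001110010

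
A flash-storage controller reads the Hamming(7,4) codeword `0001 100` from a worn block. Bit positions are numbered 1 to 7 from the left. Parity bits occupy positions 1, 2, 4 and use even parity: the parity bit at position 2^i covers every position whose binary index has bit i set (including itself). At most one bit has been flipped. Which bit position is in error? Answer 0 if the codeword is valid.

s1: b1⊕b3⊕b5⊕b7 = 0⊕0⊕1⊕0 = 1
s2: b2⊕b3⊕b6⊕b7 = 0⊕0⊕0⊕0 = 0
s4: b4⊕b5⊕b6⊕b7 = 1⊕1⊕0⊕0 = 0
Syndrome (s4...s1) = 001 → position 1.

1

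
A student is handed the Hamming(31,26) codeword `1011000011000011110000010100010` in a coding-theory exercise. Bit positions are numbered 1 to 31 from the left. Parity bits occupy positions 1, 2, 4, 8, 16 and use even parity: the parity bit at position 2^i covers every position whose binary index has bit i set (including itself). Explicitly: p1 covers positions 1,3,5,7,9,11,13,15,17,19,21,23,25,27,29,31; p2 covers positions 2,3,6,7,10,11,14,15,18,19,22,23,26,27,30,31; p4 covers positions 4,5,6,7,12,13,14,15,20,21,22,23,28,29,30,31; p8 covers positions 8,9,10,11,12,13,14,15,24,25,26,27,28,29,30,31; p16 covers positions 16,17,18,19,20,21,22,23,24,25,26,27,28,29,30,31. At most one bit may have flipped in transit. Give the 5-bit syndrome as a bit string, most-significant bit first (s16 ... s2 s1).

00101

s1: b1⊕b3⊕b5⊕b7⊕b9⊕b11⊕b13⊕b15⊕b17⊕b19⊕b21⊕b23⊕b25⊕b27⊕b29⊕b31 = 1⊕1⊕0⊕0⊕1⊕0⊕0⊕1⊕1⊕0⊕0⊕0⊕0⊕0⊕0⊕0 = 1
s2: b2⊕b3⊕b6⊕b7⊕b10⊕b11⊕b14⊕b15⊕b18⊕b19⊕b22⊕b23⊕b26⊕b27⊕b30⊕b31 = 0⊕1⊕0⊕0⊕1⊕0⊕0⊕1⊕1⊕0⊕0⊕0⊕1⊕0⊕1⊕0 = 0
s4: b4⊕b5⊕b6⊕b7⊕b12⊕b13⊕b14⊕b15⊕b20⊕b21⊕b22⊕b23⊕b28⊕b29⊕b30⊕b31 = 1⊕0⊕0⊕0⊕0⊕0⊕0⊕1⊕0⊕0⊕0⊕0⊕0⊕0⊕1⊕0 = 1
s8: b8⊕b9⊕b10⊕b11⊕b12⊕b13⊕b14⊕b15⊕b24⊕b25⊕b26⊕b27⊕b28⊕b29⊕b30⊕b31 = 0⊕1⊕1⊕0⊕0⊕0⊕0⊕1⊕1⊕0⊕1⊕0⊕0⊕0⊕1⊕0 = 0
s16: b16⊕b17⊕b18⊕b19⊕b20⊕b21⊕b22⊕b23⊕b24⊕b25⊕b26⊕b27⊕b28⊕b29⊕b30⊕b31 = 1⊕1⊕1⊕0⊕0⊕0⊕0⊕0⊕1⊕0⊕1⊕0⊕0⊕0⊕1⊕0 = 0
Syndrome (s16...s1) = 00101 → position 5.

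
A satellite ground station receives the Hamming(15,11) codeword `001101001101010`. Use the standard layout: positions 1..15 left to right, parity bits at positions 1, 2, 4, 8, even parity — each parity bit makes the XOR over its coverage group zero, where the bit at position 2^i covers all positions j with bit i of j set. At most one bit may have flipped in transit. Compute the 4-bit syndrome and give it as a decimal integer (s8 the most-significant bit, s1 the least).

0

s1: b1⊕b3⊕b5⊕b7⊕b9⊕b11⊕b13⊕b15 = 0⊕1⊕0⊕0⊕1⊕0⊕0⊕0 = 0
s2: b2⊕b3⊕b6⊕b7⊕b10⊕b11⊕b14⊕b15 = 0⊕1⊕1⊕0⊕1⊕0⊕1⊕0 = 0
s4: b4⊕b5⊕b6⊕b7⊕b12⊕b13⊕b14⊕b15 = 1⊕0⊕1⊕0⊕1⊕0⊕1⊕0 = 0
s8: b8⊕b9⊕b10⊕b11⊕b12⊕b13⊕b14⊕b15 = 0⊕1⊕1⊕0⊕1⊕0⊕1⊕0 = 0
Syndrome (s8...s1) = 0000 → position 0 (no error).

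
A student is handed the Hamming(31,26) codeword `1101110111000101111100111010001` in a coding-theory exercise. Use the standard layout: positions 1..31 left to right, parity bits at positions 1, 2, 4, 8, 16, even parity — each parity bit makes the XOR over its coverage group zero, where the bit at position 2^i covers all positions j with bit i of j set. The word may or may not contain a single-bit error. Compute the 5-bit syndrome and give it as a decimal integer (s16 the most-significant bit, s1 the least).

s1: b1⊕b3⊕b5⊕b7⊕b9⊕b11⊕b13⊕b15⊕b17⊕b19⊕b21⊕b23⊕b25⊕b27⊕b29⊕b31 = 1⊕0⊕1⊕0⊕1⊕0⊕0⊕0⊕1⊕1⊕0⊕1⊕1⊕1⊕0⊕1 = 1
s2: b2⊕b3⊕b6⊕b7⊕b10⊕b11⊕b14⊕b15⊕b18⊕b19⊕b22⊕b23⊕b26⊕b27⊕b30⊕b31 = 1⊕0⊕1⊕0⊕1⊕0⊕1⊕0⊕1⊕1⊕0⊕1⊕0⊕1⊕0⊕1 = 1
s4: b4⊕b5⊕b6⊕b7⊕b12⊕b13⊕b14⊕b15⊕b20⊕b21⊕b22⊕b23⊕b28⊕b29⊕b30⊕b31 = 1⊕1⊕1⊕0⊕0⊕0⊕1⊕0⊕1⊕0⊕0⊕1⊕0⊕0⊕0⊕1 = 1
s8: b8⊕b9⊕b10⊕b11⊕b12⊕b13⊕b14⊕b15⊕b24⊕b25⊕b26⊕b27⊕b28⊕b29⊕b30⊕b31 = 1⊕1⊕1⊕0⊕0⊕0⊕1⊕0⊕1⊕1⊕0⊕1⊕0⊕0⊕0⊕1 = 0
s16: b16⊕b17⊕b18⊕b19⊕b20⊕b21⊕b22⊕b23⊕b24⊕b25⊕b26⊕b27⊕b28⊕b29⊕b30⊕b31 = 1⊕1⊕1⊕1⊕1⊕0⊕0⊕1⊕1⊕1⊕0⊕1⊕0⊕0⊕0⊕1 = 0
Syndrome (s16...s1) = 00111 → position 7.

7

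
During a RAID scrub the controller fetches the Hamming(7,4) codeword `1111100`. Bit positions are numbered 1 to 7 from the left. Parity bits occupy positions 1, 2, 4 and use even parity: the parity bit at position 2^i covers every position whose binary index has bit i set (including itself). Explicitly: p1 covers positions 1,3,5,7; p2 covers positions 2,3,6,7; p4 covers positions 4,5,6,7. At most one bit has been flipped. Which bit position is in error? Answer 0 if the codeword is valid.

1

s1: b1⊕b3⊕b5⊕b7 = 1⊕1⊕1⊕0 = 1
s2: b2⊕b3⊕b6⊕b7 = 1⊕1⊕0⊕0 = 0
s4: b4⊕b5⊕b6⊕b7 = 1⊕1⊕0⊕0 = 0
Syndrome (s4...s1) = 001 → position 1.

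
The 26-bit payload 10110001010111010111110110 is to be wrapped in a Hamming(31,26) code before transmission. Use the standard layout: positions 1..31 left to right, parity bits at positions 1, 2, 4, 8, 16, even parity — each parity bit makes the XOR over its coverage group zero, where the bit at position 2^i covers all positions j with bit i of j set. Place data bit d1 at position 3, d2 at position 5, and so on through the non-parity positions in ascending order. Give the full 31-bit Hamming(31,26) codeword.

Place data bits at non-power-of-two positions: b3=1, b5=0, b6=1, b7=1, b9=0, b10=0, b11=0, b12=1, b13=0, b14=1, b15=0, b17=1, b18=1, b19=1, b20=0, b21=1, b22=0, b23=1, b24=1, b25=1, b26=1, b27=1, b28=0, b29=1, b30=1, b31=0.
p1 = XOR of data positions {3,5,7,9,11,13,15,17,19,21,23,25,27,29,31} = 1⊕0⊕1⊕0⊕0⊕0⊕0⊕1⊕1⊕1⊕1⊕1⊕1⊕1⊕0 = 1
p2 = XOR of data positions {3,6,7,10,11,14,15,18,19,22,23,26,27,30,31} = 1⊕1⊕1⊕0⊕0⊕1⊕0⊕1⊕1⊕0⊕1⊕1⊕1⊕1⊕0 = 0
p4 = XOR of data positions {5,6,7,12,13,14,15,20,21,22,23,28,29,30,31} = 0⊕1⊕1⊕1⊕0⊕1⊕0⊕0⊕1⊕0⊕1⊕0⊕1⊕1⊕0 = 0
p8 = XOR of data positions {9,10,11,12,13,14,15,24,25,26,27,28,29,30,31} = 0⊕0⊕0⊕1⊕0⊕1⊕0⊕1⊕1⊕1⊕1⊕0⊕1⊕1⊕0 = 0
p16 = XOR of data positions {17,18,19,20,21,22,23,24,25,26,27,28,29,30,31} = 1⊕1⊕1⊕0⊕1⊕0⊕1⊕1⊕1⊕1⊕1⊕0⊕1⊕1⊕0 = 1
Codeword b1..b31 = 1010011000010101111010111110110

1010011000010101111010111110110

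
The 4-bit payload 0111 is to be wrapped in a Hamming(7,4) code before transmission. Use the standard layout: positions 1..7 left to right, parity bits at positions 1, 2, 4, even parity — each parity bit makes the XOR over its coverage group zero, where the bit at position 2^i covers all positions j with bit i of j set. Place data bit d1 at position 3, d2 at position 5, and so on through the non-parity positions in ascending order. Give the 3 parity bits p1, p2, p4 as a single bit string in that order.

001

Place data bits at non-power-of-two positions: b3=0, b5=1, b6=1, b7=1.
p1 = XOR of data positions {3,5,7} = 0⊕1⊕1 = 0
p2 = XOR of data positions {3,6,7} = 0⊕1⊕1 = 0
p4 = XOR of data positions {5,6,7} = 1⊕1⊕1 = 1
Parity bits p1,p2,p4 = 001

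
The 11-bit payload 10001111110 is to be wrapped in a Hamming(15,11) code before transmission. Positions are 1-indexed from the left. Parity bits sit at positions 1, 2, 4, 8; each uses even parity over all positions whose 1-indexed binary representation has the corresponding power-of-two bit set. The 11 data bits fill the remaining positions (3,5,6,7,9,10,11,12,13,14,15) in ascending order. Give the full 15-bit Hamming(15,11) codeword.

Place data bits at non-power-of-two positions: b3=1, b5=0, b6=0, b7=0, b9=1, b10=1, b11=1, b12=1, b13=1, b14=1, b15=0.
p1 = XOR of data positions {3,5,7,9,11,13,15} = 1⊕0⊕0⊕1⊕1⊕1⊕0 = 0
p2 = XOR of data positions {3,6,7,10,11,14,15} = 1⊕0⊕0⊕1⊕1⊕1⊕0 = 0
p4 = XOR of data positions {5,6,7,12,13,14,15} = 0⊕0⊕0⊕1⊕1⊕1⊕0 = 1
p8 = XOR of data positions {9,10,11,12,13,14,15} = 1⊕1⊕1⊕1⊕1⊕1⊕0 = 0
Codeword b1..b15 = 001100001111110

001100001111110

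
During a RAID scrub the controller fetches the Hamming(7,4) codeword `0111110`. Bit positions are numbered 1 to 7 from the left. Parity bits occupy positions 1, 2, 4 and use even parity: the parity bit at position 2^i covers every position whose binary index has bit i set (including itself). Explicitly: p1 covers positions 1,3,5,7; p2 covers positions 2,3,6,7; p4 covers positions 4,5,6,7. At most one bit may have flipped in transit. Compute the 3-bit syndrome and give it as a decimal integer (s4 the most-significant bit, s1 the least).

s1: b1⊕b3⊕b5⊕b7 = 0⊕1⊕1⊕0 = 0
s2: b2⊕b3⊕b6⊕b7 = 1⊕1⊕1⊕0 = 1
s4: b4⊕b5⊕b6⊕b7 = 1⊕1⊕1⊕0 = 1
Syndrome (s4...s1) = 110 → position 6.

6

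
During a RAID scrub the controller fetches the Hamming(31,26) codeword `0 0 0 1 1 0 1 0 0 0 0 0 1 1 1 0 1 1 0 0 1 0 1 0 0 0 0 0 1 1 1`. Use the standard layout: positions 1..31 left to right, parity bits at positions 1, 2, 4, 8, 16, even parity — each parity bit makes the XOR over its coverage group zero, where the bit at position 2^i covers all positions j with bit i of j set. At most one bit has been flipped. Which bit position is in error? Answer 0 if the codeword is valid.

s1: b1⊕b3⊕b5⊕b7⊕b9⊕b11⊕b13⊕b15⊕b17⊕b19⊕b21⊕b23⊕b25⊕b27⊕b29⊕b31 = 0⊕0⊕1⊕1⊕0⊕0⊕1⊕1⊕1⊕0⊕1⊕1⊕0⊕0⊕1⊕1 = 1
s2: b2⊕b3⊕b6⊕b7⊕b10⊕b11⊕b14⊕b15⊕b18⊕b19⊕b22⊕b23⊕b26⊕b27⊕b30⊕b31 = 0⊕0⊕0⊕1⊕0⊕0⊕1⊕1⊕1⊕0⊕0⊕1⊕0⊕0⊕1⊕1 = 1
s4: b4⊕b5⊕b6⊕b7⊕b12⊕b13⊕b14⊕b15⊕b20⊕b21⊕b22⊕b23⊕b28⊕b29⊕b30⊕b31 = 1⊕1⊕0⊕1⊕0⊕1⊕1⊕1⊕0⊕1⊕0⊕1⊕0⊕1⊕1⊕1 = 1
s8: b8⊕b9⊕b10⊕b11⊕b12⊕b13⊕b14⊕b15⊕b24⊕b25⊕b26⊕b27⊕b28⊕b29⊕b30⊕b31 = 0⊕0⊕0⊕0⊕0⊕1⊕1⊕1⊕0⊕0⊕0⊕0⊕0⊕1⊕1⊕1 = 0
s16: b16⊕b17⊕b18⊕b19⊕b20⊕b21⊕b22⊕b23⊕b24⊕b25⊕b26⊕b27⊕b28⊕b29⊕b30⊕b31 = 0⊕1⊕1⊕0⊕0⊕1⊕0⊕1⊕0⊕0⊕0⊕0⊕0⊕1⊕1⊕1 = 1
Syndrome (s16...s1) = 10111 → position 23.

23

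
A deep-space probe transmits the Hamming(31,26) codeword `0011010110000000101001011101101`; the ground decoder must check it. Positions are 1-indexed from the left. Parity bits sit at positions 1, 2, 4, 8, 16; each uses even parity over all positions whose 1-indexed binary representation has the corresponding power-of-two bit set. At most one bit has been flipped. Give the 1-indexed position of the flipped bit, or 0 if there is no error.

17

s1: b1⊕b3⊕b5⊕b7⊕b9⊕b11⊕b13⊕b15⊕b17⊕b19⊕b21⊕b23⊕b25⊕b27⊕b29⊕b31 = 0⊕1⊕0⊕0⊕1⊕0⊕0⊕0⊕1⊕1⊕0⊕0⊕1⊕0⊕1⊕1 = 1
s2: b2⊕b3⊕b6⊕b7⊕b10⊕b11⊕b14⊕b15⊕b18⊕b19⊕b22⊕b23⊕b26⊕b27⊕b30⊕b31 = 0⊕1⊕1⊕0⊕0⊕0⊕0⊕0⊕0⊕1⊕1⊕0⊕1⊕0⊕0⊕1 = 0
s4: b4⊕b5⊕b6⊕b7⊕b12⊕b13⊕b14⊕b15⊕b20⊕b21⊕b22⊕b23⊕b28⊕b29⊕b30⊕b31 = 1⊕0⊕1⊕0⊕0⊕0⊕0⊕0⊕0⊕0⊕1⊕0⊕1⊕1⊕0⊕1 = 0
s8: b8⊕b9⊕b10⊕b11⊕b12⊕b13⊕b14⊕b15⊕b24⊕b25⊕b26⊕b27⊕b28⊕b29⊕b30⊕b31 = 1⊕1⊕0⊕0⊕0⊕0⊕0⊕0⊕1⊕1⊕1⊕0⊕1⊕1⊕0⊕1 = 0
s16: b16⊕b17⊕b18⊕b19⊕b20⊕b21⊕b22⊕b23⊕b24⊕b25⊕b26⊕b27⊕b28⊕b29⊕b30⊕b31 = 0⊕1⊕0⊕1⊕0⊕0⊕1⊕0⊕1⊕1⊕1⊕0⊕1⊕1⊕0⊕1 = 1
Syndrome (s16...s1) = 10001 → position 17.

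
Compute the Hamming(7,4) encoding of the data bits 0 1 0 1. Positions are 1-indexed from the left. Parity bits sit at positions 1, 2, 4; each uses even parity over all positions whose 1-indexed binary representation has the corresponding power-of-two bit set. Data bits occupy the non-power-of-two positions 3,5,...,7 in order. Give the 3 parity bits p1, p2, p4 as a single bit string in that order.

Place data bits at non-power-of-two positions: b3=0, b5=1, b6=0, b7=1.
p1 = XOR of data positions {3,5,7} = 0⊕1⊕1 = 0
p2 = XOR of data positions {3,6,7} = 0⊕0⊕1 = 1
p4 = XOR of data positions {5,6,7} = 1⊕0⊕1 = 0
Parity bits p1,p2,p4 = 010

010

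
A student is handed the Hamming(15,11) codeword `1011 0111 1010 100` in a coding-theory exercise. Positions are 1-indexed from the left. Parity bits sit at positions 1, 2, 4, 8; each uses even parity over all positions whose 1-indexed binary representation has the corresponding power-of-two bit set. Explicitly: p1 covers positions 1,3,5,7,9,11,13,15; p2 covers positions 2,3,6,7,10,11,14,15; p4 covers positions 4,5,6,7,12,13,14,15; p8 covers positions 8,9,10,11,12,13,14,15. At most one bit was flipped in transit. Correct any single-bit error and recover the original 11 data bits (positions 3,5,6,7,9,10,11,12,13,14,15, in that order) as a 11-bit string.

s1: b1⊕b3⊕b5⊕b7⊕b9⊕b11⊕b13⊕b15 = 1⊕1⊕0⊕1⊕1⊕1⊕1⊕0 = 0
s2: b2⊕b3⊕b6⊕b7⊕b10⊕b11⊕b14⊕b15 = 0⊕1⊕1⊕1⊕0⊕1⊕0⊕0 = 0
s4: b4⊕b5⊕b6⊕b7⊕b12⊕b13⊕b14⊕b15 = 1⊕0⊕1⊕1⊕0⊕1⊕0⊕0 = 0
s8: b8⊕b9⊕b10⊕b11⊕b12⊕b13⊕b14⊕b15 = 1⊕1⊕0⊕1⊕0⊕1⊕0⊕0 = 0
Syndrome (s8...s1) = 0000 → position 0 (no error).
No correction needed.
Data bits at positions 3,5,6,7,9,10,11,12,13,14,15: 10111010100

10111010100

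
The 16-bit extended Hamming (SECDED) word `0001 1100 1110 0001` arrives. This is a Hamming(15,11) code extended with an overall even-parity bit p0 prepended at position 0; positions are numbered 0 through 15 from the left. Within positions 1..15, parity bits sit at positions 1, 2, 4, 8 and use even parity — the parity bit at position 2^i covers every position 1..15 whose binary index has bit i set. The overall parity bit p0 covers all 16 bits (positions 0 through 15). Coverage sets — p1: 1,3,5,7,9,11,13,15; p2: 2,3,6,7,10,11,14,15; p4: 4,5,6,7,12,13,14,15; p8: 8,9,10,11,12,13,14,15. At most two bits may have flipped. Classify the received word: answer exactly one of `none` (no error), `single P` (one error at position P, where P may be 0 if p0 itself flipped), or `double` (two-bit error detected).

single 6

s1: b1⊕b3⊕b5⊕b7⊕b9⊕b11⊕b13⊕b15 = 0⊕1⊕1⊕0⊕1⊕0⊕0⊕1 = 0
s2: b2⊕b3⊕b6⊕b7⊕b10⊕b11⊕b14⊕b15 = 0⊕1⊕0⊕0⊕1⊕0⊕0⊕1 = 1
s4: b4⊕b5⊕b6⊕b7⊕b12⊕b13⊕b14⊕b15 = 1⊕1⊕0⊕0⊕0⊕0⊕0⊕1 = 1
s8: b8⊕b9⊕b10⊕b11⊕b12⊕b13⊕b14⊕b15 = 1⊕1⊕1⊕0⊕0⊕0⊕0⊕1 = 0
Syndrome (s8...s1) = 0110 → position 6.
Overall parity (XOR of all 16 bits, including p0): 0⊕0⊕0⊕1⊕1⊕1⊕0⊕0⊕1⊕1⊕1⊕0⊕0⊕0⊕0⊕1 = 1
Overall=1, syndrome position=6 → single-bit error at position 6.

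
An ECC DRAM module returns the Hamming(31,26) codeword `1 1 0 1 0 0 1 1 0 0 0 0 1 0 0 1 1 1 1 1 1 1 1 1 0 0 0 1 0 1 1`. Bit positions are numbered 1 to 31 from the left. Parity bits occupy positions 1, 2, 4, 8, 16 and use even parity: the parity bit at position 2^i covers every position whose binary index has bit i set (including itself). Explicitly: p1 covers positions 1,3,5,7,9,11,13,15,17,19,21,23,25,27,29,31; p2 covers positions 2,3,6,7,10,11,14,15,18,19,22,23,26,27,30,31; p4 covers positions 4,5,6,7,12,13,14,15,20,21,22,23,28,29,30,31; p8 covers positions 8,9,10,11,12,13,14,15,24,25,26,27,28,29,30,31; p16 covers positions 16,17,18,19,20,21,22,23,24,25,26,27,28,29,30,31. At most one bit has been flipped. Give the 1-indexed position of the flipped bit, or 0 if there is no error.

0

s1: b1⊕b3⊕b5⊕b7⊕b9⊕b11⊕b13⊕b15⊕b17⊕b19⊕b21⊕b23⊕b25⊕b27⊕b29⊕b31 = 1⊕0⊕0⊕1⊕0⊕0⊕1⊕0⊕1⊕1⊕1⊕1⊕0⊕0⊕0⊕1 = 0
s2: b2⊕b3⊕b6⊕b7⊕b10⊕b11⊕b14⊕b15⊕b18⊕b19⊕b22⊕b23⊕b26⊕b27⊕b30⊕b31 = 1⊕0⊕0⊕1⊕0⊕0⊕0⊕0⊕1⊕1⊕1⊕1⊕0⊕0⊕1⊕1 = 0
s4: b4⊕b5⊕b6⊕b7⊕b12⊕b13⊕b14⊕b15⊕b20⊕b21⊕b22⊕b23⊕b28⊕b29⊕b30⊕b31 = 1⊕0⊕0⊕1⊕0⊕1⊕0⊕0⊕1⊕1⊕1⊕1⊕1⊕0⊕1⊕1 = 0
s8: b8⊕b9⊕b10⊕b11⊕b12⊕b13⊕b14⊕b15⊕b24⊕b25⊕b26⊕b27⊕b28⊕b29⊕b30⊕b31 = 1⊕0⊕0⊕0⊕0⊕1⊕0⊕0⊕1⊕0⊕0⊕0⊕1⊕0⊕1⊕1 = 0
s16: b16⊕b17⊕b18⊕b19⊕b20⊕b21⊕b22⊕b23⊕b24⊕b25⊕b26⊕b27⊕b28⊕b29⊕b30⊕b31 = 1⊕1⊕1⊕1⊕1⊕1⊕1⊕1⊕1⊕0⊕0⊕0⊕1⊕0⊕1⊕1 = 0
Syndrome (s16...s1) = 00000 → position 0 (no error).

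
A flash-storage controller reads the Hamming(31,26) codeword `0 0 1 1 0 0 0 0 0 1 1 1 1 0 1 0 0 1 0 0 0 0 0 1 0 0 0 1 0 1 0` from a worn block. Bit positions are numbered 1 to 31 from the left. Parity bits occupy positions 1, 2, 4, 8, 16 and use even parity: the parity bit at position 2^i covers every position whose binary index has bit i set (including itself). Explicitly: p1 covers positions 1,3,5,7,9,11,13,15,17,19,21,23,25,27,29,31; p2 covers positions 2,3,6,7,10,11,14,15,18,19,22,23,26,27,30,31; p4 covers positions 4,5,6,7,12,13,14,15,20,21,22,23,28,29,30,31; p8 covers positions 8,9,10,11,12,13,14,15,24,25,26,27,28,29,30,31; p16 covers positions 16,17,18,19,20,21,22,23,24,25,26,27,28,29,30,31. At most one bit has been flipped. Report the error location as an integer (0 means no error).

s1: b1⊕b3⊕b5⊕b7⊕b9⊕b11⊕b13⊕b15⊕b17⊕b19⊕b21⊕b23⊕b25⊕b27⊕b29⊕b31 = 0⊕1⊕0⊕0⊕0⊕1⊕1⊕1⊕0⊕0⊕0⊕0⊕0⊕0⊕0⊕0 = 0
s2: b2⊕b3⊕b6⊕b7⊕b10⊕b11⊕b14⊕b15⊕b18⊕b19⊕b22⊕b23⊕b26⊕b27⊕b30⊕b31 = 0⊕1⊕0⊕0⊕1⊕1⊕0⊕1⊕1⊕0⊕0⊕0⊕0⊕0⊕1⊕0 = 0
s4: b4⊕b5⊕b6⊕b7⊕b12⊕b13⊕b14⊕b15⊕b20⊕b21⊕b22⊕b23⊕b28⊕b29⊕b30⊕b31 = 1⊕0⊕0⊕0⊕1⊕1⊕0⊕1⊕0⊕0⊕0⊕0⊕1⊕0⊕1⊕0 = 0
s8: b8⊕b9⊕b10⊕b11⊕b12⊕b13⊕b14⊕b15⊕b24⊕b25⊕b26⊕b27⊕b28⊕b29⊕b30⊕b31 = 0⊕0⊕1⊕1⊕1⊕1⊕0⊕1⊕1⊕0⊕0⊕0⊕1⊕0⊕1⊕0 = 0
s16: b16⊕b17⊕b18⊕b19⊕b20⊕b21⊕b22⊕b23⊕b24⊕b25⊕b26⊕b27⊕b28⊕b29⊕b30⊕b31 = 0⊕0⊕1⊕0⊕0⊕0⊕0⊕0⊕1⊕0⊕0⊕0⊕1⊕0⊕1⊕0 = 0
Syndrome (s16...s1) = 00000 → position 0 (no error).

0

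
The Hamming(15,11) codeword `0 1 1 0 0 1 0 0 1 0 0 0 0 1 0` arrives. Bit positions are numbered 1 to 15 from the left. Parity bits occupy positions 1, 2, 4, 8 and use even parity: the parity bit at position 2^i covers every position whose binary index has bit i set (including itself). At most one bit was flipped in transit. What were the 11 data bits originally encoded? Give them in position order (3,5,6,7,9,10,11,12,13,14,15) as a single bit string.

10101000010

s1: b1⊕b3⊕b5⊕b7⊕b9⊕b11⊕b13⊕b15 = 0⊕1⊕0⊕0⊕1⊕0⊕0⊕0 = 0
s2: b2⊕b3⊕b6⊕b7⊕b10⊕b11⊕b14⊕b15 = 1⊕1⊕1⊕0⊕0⊕0⊕1⊕0 = 0
s4: b4⊕b5⊕b6⊕b7⊕b12⊕b13⊕b14⊕b15 = 0⊕0⊕1⊕0⊕0⊕0⊕1⊕0 = 0
s8: b8⊕b9⊕b10⊕b11⊕b12⊕b13⊕b14⊕b15 = 0⊕1⊕0⊕0⊕0⊕0⊕1⊕0 = 0
Syndrome (s8...s1) = 0000 → position 0 (no error).
No correction needed.
Data bits at positions 3,5,6,7,9,10,11,12,13,14,15: 10101000010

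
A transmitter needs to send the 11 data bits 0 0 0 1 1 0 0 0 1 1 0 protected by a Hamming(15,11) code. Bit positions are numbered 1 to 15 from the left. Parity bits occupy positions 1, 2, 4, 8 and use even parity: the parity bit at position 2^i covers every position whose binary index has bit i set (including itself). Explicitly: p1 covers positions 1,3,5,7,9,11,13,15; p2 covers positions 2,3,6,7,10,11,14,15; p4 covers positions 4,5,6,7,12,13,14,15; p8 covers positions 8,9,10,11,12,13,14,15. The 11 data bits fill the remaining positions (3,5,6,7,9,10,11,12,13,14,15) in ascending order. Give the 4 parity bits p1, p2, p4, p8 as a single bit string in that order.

Place data bits at non-power-of-two positions: b3=0, b5=0, b6=0, b7=1, b9=1, b10=0, b11=0, b12=0, b13=1, b14=1, b15=0.
p1 = XOR of data positions {3,5,7,9,11,13,15} = 0⊕0⊕1⊕1⊕0⊕1⊕0 = 1
p2 = XOR of data positions {3,6,7,10,11,14,15} = 0⊕0⊕1⊕0⊕0⊕1⊕0 = 0
p4 = XOR of data positions {5,6,7,12,13,14,15} = 0⊕0⊕1⊕0⊕1⊕1⊕0 = 1
p8 = XOR of data positions {9,10,11,12,13,14,15} = 1⊕0⊕0⊕0⊕1⊕1⊕0 = 1
Parity bits p1,p2,p4,p8 = 1011

1011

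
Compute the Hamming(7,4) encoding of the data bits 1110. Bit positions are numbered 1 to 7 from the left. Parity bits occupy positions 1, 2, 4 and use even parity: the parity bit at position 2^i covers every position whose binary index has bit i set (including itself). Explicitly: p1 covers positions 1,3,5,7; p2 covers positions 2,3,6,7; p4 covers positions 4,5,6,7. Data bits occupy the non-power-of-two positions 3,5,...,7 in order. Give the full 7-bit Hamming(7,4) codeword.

Place data bits at non-power-of-two positions: b3=1, b5=1, b6=1, b7=0.
p1 = XOR of data positions {3,5,7} = 1⊕1⊕0 = 0
p2 = XOR of data positions {3,6,7} = 1⊕1⊕0 = 0
p4 = XOR of data positions {5,6,7} = 1⊕1⊕0 = 0
Codeword b1..b7 = 0010110

0010110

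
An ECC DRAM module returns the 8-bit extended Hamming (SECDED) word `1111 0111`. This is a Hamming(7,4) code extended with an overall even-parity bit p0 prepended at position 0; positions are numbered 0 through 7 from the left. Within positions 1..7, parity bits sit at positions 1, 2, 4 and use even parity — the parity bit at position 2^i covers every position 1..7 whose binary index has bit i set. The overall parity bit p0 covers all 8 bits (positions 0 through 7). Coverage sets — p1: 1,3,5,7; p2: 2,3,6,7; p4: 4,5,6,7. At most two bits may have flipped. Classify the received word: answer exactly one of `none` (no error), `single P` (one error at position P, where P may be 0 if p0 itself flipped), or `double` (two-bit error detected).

single 4

s1: b1⊕b3⊕b5⊕b7 = 1⊕1⊕1⊕1 = 0
s2: b2⊕b3⊕b6⊕b7 = 1⊕1⊕1⊕1 = 0
s4: b4⊕b5⊕b6⊕b7 = 0⊕1⊕1⊕1 = 1
Syndrome (s4...s1) = 100 → position 4.
Overall parity (XOR of all 8 bits, including p0): 1⊕1⊕1⊕1⊕0⊕1⊕1⊕1 = 1
Overall=1, syndrome position=4 → single-bit error at position 4.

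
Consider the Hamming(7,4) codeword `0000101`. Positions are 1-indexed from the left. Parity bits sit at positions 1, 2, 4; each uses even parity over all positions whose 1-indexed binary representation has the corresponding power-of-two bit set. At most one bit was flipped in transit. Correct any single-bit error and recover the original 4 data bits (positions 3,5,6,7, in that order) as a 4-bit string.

s1: b1⊕b3⊕b5⊕b7 = 0⊕0⊕1⊕1 = 0
s2: b2⊕b3⊕b6⊕b7 = 0⊕0⊕0⊕1 = 1
s4: b4⊕b5⊕b6⊕b7 = 0⊕1⊕0⊕1 = 0
Syndrome (s4...s1) = 010 → position 2.
Flip bit 2: corrected codeword = 0100101
Data bits at positions 3,5,6,7: 0101

0101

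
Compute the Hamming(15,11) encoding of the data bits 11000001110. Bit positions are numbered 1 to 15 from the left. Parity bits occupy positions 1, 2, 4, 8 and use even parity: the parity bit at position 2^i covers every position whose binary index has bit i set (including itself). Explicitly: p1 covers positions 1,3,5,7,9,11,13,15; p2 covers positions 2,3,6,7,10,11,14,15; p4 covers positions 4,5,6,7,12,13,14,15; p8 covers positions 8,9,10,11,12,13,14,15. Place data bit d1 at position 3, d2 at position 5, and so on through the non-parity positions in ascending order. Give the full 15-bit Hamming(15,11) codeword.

Place data bits at non-power-of-two positions: b3=1, b5=1, b6=0, b7=0, b9=0, b10=0, b11=0, b12=1, b13=1, b14=1, b15=0.
p1 = XOR of data positions {3,5,7,9,11,13,15} = 1⊕1⊕0⊕0⊕0⊕1⊕0 = 1
p2 = XOR of data positions {3,6,7,10,11,14,15} = 1⊕0⊕0⊕0⊕0⊕1⊕0 = 0
p4 = XOR of data positions {5,6,7,12,13,14,15} = 1⊕0⊕0⊕1⊕1⊕1⊕0 = 0
p8 = XOR of data positions {9,10,11,12,13,14,15} = 0⊕0⊕0⊕1⊕1⊕1⊕0 = 1
Codeword b1..b15 = 101010010001110

101010010001110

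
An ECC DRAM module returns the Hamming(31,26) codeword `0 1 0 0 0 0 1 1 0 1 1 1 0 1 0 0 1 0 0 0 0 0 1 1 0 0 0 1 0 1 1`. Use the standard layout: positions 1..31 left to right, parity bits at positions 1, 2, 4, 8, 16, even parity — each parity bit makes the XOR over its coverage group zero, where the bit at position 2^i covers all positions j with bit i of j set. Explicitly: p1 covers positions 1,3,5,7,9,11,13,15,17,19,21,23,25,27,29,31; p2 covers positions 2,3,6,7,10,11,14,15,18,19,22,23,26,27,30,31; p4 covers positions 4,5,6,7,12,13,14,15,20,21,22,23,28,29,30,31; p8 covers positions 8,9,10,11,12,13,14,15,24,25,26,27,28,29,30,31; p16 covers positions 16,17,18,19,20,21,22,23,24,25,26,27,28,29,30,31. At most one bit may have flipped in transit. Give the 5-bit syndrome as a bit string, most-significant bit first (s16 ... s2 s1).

s1: b1⊕b3⊕b5⊕b7⊕b9⊕b11⊕b13⊕b15⊕b17⊕b19⊕b21⊕b23⊕b25⊕b27⊕b29⊕b31 = 0⊕0⊕0⊕1⊕0⊕1⊕0⊕0⊕1⊕0⊕0⊕1⊕0⊕0⊕0⊕1 = 1
s2: b2⊕b3⊕b6⊕b7⊕b10⊕b11⊕b14⊕b15⊕b18⊕b19⊕b22⊕b23⊕b26⊕b27⊕b30⊕b31 = 1⊕0⊕0⊕1⊕1⊕1⊕1⊕0⊕0⊕0⊕0⊕1⊕0⊕0⊕1⊕1 = 0
s4: b4⊕b5⊕b6⊕b7⊕b12⊕b13⊕b14⊕b15⊕b20⊕b21⊕b22⊕b23⊕b28⊕b29⊕b30⊕b31 = 0⊕0⊕0⊕1⊕1⊕0⊕1⊕0⊕0⊕0⊕0⊕1⊕1⊕0⊕1⊕1 = 1
s8: b8⊕b9⊕b10⊕b11⊕b12⊕b13⊕b14⊕b15⊕b24⊕b25⊕b26⊕b27⊕b28⊕b29⊕b30⊕b31 = 1⊕0⊕1⊕1⊕1⊕0⊕1⊕0⊕1⊕0⊕0⊕0⊕1⊕0⊕1⊕1 = 1
s16: b16⊕b17⊕b18⊕b19⊕b20⊕b21⊕b22⊕b23⊕b24⊕b25⊕b26⊕b27⊕b28⊕b29⊕b30⊕b31 = 0⊕1⊕0⊕0⊕0⊕0⊕0⊕1⊕1⊕0⊕0⊕0⊕1⊕0⊕1⊕1 = 0
Syndrome (s16...s1) = 01101 → position 13.

01101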